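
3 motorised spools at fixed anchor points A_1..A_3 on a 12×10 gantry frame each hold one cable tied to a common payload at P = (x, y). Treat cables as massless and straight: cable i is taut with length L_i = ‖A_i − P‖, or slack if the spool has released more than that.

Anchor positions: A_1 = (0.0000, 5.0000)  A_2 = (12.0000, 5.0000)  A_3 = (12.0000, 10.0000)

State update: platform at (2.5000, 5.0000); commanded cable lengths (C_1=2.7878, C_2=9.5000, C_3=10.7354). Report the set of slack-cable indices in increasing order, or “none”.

cable 1: L_1 = ‖A_1−P‖ = 2.5000;  C_1 = 2.7878 → slack
cable 2: L_2 = ‖A_2−P‖ = 9.5000;  C_2 = 9.5000 → taut
cable 3: L_3 = ‖A_3−P‖ = 10.7355;  C_3 = 10.7354 → taut

1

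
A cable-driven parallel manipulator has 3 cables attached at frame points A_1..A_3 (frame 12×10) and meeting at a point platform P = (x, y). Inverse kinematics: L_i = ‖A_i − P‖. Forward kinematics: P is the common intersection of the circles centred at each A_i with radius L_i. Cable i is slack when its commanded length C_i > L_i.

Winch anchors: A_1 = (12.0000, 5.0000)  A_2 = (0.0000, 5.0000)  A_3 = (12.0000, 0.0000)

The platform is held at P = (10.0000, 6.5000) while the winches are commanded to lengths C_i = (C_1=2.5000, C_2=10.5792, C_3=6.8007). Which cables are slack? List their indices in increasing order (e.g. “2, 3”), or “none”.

2

i=1: geometric 2.5000 vs commanded 2.5000 ⇒ taut
i=2: geometric 10.1119 vs commanded 10.5792 ⇒ slack
i=3: geometric 6.8007 vs commanded 6.8007 ⇒ taut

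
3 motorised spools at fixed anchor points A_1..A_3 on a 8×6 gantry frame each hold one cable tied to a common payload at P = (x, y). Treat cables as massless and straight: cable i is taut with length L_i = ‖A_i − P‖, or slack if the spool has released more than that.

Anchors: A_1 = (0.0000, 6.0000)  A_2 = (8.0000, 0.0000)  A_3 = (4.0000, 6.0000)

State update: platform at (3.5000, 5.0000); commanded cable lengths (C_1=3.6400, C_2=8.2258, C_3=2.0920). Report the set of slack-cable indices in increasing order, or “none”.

cable 1: √((-3.5000)²+(1.0000)²)=3.6401, C_1=3.6400: taut
cable 2: √((4.5000)²+(-5.0000)²)=6.7268, C_2=8.2258: slack
cable 3: √((0.5000)²+(1.0000)²)=1.1180, C_3=2.0920: slack

2, 3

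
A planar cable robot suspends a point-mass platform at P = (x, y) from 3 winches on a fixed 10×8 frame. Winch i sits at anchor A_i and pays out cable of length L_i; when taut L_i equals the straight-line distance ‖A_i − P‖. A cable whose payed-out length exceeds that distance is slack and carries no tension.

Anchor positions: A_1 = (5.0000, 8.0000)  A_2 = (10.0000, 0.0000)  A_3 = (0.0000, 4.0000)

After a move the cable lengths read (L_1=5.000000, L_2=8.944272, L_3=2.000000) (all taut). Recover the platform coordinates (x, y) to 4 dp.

(2.0000, 4.0000)

expand ‖A_i−P‖²=L_i² and subtract eq 1 (k_i ≔ ‖A_i‖²−L_i²)
k_1 = 25.0000+64.0000−25.0000 = 64.0000
eq1−eq2 → [-10.0000  16.0000]·P = 44.0000
eq1−eq3 → [10.0000  8.0000]·P = 52.0000
2×2 solve → P = (2.0000, 4.0000)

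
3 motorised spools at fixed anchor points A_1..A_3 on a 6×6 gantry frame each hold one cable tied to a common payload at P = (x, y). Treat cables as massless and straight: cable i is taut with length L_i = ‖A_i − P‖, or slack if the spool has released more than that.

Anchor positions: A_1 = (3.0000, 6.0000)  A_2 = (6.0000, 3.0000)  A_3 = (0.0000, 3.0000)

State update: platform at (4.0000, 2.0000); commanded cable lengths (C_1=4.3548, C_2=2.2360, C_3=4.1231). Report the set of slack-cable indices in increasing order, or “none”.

cable 1: L_1 = ‖A_1−P‖ = 4.1231;  C_1 = 4.3548 → slack
cable 2: L_2 = ‖A_2−P‖ = 2.2361;  C_2 = 2.2360 → taut
cable 3: L_3 = ‖A_3−P‖ = 4.1231;  C_3 = 4.1231 → taut

1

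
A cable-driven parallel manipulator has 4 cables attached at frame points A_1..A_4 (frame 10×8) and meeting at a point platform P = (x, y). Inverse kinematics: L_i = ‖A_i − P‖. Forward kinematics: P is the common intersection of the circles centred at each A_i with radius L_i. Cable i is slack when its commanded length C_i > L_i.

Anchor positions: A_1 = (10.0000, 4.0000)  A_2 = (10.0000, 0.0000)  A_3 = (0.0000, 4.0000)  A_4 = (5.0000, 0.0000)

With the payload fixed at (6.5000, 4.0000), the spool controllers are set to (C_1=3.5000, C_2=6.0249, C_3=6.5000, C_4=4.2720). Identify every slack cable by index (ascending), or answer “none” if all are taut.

2

cable 1: √((3.5000)²+(0.0000)²)=3.5000, C_1=3.5000: taut
cable 2: √((3.5000)²+(-4.0000)²)=5.3151, C_2=6.0249: slack
cable 3: √((-6.5000)²+(0.0000)²)=6.5000, C_3=6.5000: taut
cable 4: √((-1.5000)²+(-4.0000)²)=4.2720, C_4=4.2720: taut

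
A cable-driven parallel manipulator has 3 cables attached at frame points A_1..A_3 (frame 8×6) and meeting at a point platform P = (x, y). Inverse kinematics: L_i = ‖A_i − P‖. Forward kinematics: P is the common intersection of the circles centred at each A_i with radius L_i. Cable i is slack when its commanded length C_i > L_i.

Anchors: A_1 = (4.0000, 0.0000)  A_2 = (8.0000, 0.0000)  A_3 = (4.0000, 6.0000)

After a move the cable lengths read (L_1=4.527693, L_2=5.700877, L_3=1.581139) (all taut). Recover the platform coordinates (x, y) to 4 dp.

(4.5000, 4.5000)

expand ‖A_i−P‖²=L_i² and subtract eq 1 (k_i ≔ ‖A_i‖²−L_i²)
k_1 = 16.0000+0.0000−20.5000 = -4.5000
eq1−eq2 → [-8.0000  0.0000]·P = -36.0000
eq1−eq3 → [0.0000  -12.0000]·P = -54.0000
2×2 solve → P = (4.5000, 4.5000)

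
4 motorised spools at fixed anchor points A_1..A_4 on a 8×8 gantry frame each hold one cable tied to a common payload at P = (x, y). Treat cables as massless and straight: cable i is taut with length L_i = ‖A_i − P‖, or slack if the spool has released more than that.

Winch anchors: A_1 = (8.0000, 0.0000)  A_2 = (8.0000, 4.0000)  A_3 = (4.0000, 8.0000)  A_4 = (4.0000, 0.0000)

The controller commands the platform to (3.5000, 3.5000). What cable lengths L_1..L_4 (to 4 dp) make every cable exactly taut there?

L_1 = √((8.0000−3.5000)² + (0.0000−3.5000)²) = 5.7009
L_2 = √((8.0000−3.5000)² + (4.0000−3.5000)²) = 4.5277
L_3 = √((4.0000−3.5000)² + (8.0000−3.5000)²) = 4.5277
L_4 = √((4.0000−3.5000)² + (0.0000−3.5000)²) = 3.5355

(5.7009, 4.5277, 4.5277, 3.5355)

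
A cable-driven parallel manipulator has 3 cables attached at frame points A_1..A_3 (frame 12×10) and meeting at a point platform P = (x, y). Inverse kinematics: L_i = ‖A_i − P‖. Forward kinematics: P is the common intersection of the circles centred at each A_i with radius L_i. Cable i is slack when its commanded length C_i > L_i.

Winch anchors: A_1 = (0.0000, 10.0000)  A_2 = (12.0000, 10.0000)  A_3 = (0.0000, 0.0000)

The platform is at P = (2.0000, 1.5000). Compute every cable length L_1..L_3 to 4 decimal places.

(8.7321, 13.1244, 2.5000)

cable 1: Δx=-2.0000, Δy=8.5000; L_1 = √(Δx²+Δy²) = 8.7321
cable 2: Δx=10.0000, Δy=8.5000; L_2 = √(Δx²+Δy²) = 13.1244
cable 3: Δx=-2.0000, Δy=-1.5000; L_3 = √(Δx²+Δy²) = 2.5000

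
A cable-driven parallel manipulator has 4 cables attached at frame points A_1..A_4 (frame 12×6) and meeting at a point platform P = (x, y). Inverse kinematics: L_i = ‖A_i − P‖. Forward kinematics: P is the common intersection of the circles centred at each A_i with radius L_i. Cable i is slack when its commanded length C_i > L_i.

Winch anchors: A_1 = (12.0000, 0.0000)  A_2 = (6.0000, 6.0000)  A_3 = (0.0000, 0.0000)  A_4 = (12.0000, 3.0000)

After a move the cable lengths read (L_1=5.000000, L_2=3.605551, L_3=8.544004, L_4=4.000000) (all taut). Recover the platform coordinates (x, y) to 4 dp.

(8.0000, 3.0000)

expand ‖A_i−P‖²=L_i² and subtract eq 1 (k_i ≔ ‖A_i‖²−L_i²)
k_1 = 144.0000+0.0000−25.0000 = 119.0000
eq1−eq2 → [12.0000  -12.0000]·P = 60.0000
eq1−eq3 → [24.0000  0.0000]·P = 192.0000
eq1−eq4 → [0.0000  -6.0000]·P = -18.0000
2×2 solve → P = (8.0000, 3.0000)
check cable 4: ‖A_4−P‖² = 16.0000 ≈ L_4² = 16.0000 ✓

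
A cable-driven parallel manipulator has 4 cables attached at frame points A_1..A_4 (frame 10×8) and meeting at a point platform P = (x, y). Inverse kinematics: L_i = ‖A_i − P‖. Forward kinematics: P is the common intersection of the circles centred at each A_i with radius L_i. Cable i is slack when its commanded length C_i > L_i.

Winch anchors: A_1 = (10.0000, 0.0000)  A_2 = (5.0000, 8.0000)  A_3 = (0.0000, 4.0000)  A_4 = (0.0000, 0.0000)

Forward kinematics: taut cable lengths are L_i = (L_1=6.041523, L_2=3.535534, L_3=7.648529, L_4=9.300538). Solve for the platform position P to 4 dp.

expand ‖A_i−P‖²=L_i² and subtract eq 1 (q_i ≔ ‖A_i‖²−L_i²)
q_1 = 100.0000+0.0000−36.5000 = 63.5000
eq1−eq2 → [10.0000  -16.0000]·P = -13.0000
eq1−eq3 → [20.0000  -8.0000]·P = 106.0000
eq1−eq4 → [20.0000  0.0000]·P = 150.0000
2×2 solve → P = (7.5000, 5.5000)
check cable 4: ‖A_4−P‖² = 86.5000 ≈ L_4² = 86.5000 ✓

(7.5000, 5.5000)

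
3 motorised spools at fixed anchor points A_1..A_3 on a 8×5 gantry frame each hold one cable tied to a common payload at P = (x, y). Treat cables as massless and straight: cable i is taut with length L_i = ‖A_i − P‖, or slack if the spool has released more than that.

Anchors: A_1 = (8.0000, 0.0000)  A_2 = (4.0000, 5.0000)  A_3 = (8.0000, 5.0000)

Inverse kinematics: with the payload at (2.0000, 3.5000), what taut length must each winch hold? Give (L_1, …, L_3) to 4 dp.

L_1 = √((8.0000−2.0000)² + (0.0000−3.5000)²) = 6.9462
L_2 = √((4.0000−2.0000)² + (5.0000−3.5000)²) = 2.5000
L_3 = √((8.0000−2.0000)² + (5.0000−3.5000)²) = 6.1847

(6.9462, 2.5000, 6.1847)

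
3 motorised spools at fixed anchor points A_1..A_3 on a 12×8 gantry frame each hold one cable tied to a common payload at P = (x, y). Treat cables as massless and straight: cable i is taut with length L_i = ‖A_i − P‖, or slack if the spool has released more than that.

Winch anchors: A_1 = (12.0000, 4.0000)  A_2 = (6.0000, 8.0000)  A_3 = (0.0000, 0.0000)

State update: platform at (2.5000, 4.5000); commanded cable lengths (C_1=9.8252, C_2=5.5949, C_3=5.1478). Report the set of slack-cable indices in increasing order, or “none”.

i=1: geometric 9.5131 vs commanded 9.8252 ⇒ slack
i=2: geometric 4.9497 vs commanded 5.5949 ⇒ slack
i=3: geometric 5.1478 vs commanded 5.1478 ⇒ taut

1, 2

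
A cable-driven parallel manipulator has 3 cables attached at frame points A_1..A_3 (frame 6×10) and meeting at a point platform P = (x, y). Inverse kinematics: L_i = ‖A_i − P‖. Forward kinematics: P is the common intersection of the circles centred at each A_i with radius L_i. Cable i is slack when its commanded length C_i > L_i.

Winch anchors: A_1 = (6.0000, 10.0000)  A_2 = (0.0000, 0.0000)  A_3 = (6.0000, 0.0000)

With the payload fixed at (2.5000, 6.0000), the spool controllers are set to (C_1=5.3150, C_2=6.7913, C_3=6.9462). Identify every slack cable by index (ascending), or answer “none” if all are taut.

cable 1: √((3.5000)²+(4.0000)²)=5.3151, C_1=5.3150: taut
cable 2: √((-2.5000)²+(-6.0000)²)=6.5000, C_2=6.7913: slack
cable 3: √((3.5000)²+(-6.0000)²)=6.9462, C_3=6.9462: taut

2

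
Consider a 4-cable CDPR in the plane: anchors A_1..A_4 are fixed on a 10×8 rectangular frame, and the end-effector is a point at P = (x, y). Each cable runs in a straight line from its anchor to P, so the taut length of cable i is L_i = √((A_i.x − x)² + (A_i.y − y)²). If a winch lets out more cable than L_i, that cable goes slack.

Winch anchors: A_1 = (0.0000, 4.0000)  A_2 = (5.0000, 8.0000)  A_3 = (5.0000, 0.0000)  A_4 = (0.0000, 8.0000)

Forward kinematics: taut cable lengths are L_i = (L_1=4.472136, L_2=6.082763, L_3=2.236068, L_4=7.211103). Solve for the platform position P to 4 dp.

(4.0000, 2.0000)

circle eqns → linear via eq_j − eq_1; set q_j = A_j·A_j − L_j²
q_1 = 0.0000+16.0000−20.0000 = -4.0000
-10.0000·x − 8.0000·y = q_1−q_2 = -56.0000
-10.0000·x + 8.0000·y = q_1−q_3 = -24.0000
0.0000·x − 8.0000·y = q_1−q_4 = -16.0000
solve first two rows → x=4.0000, y=2.0000
check cable 4: ‖A_4−P‖² = 52.0000 ≈ L_4² = 52.0000 ✓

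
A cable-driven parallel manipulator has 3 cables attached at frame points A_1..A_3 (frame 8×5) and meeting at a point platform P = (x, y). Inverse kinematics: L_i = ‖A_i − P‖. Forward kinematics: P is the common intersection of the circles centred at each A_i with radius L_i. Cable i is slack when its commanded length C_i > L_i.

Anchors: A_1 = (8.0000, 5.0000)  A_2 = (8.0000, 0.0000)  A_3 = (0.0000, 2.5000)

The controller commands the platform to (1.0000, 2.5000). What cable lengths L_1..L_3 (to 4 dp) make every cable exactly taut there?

(7.4330, 7.4330, 1.0000)

L_1: Δ = A_1−P = (7.0000, 2.5000) → ‖Δ‖ = √55.2500 = 7.4330
L_2: Δ = A_2−P = (7.0000, -2.5000) → ‖Δ‖ = √55.2500 = 7.4330
L_3: Δ = A_3−P = (-1.0000, 0.0000) → ‖Δ‖ = √1.0000 = 1.0000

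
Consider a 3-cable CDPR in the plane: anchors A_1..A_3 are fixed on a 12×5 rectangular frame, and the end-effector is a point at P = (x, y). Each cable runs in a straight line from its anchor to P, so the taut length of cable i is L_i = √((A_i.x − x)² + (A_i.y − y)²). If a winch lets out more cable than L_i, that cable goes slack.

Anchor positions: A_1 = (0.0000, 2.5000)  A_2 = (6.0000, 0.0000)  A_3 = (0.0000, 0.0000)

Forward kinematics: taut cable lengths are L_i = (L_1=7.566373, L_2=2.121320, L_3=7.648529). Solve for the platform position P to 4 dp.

circle eqns → linear via eq_j − eq_1; set q_j = A_j·A_j − L_j²
q_1 = 0.0000+6.2500−57.2500 = -51.0000
-12.0000·x + 5.0000·y = q_1−q_2 = -82.5000
0.0000·x + 5.0000·y = q_1−q_3 = 7.5000
solve first two rows → x=7.5000, y=1.5000

(7.5000, 1.5000)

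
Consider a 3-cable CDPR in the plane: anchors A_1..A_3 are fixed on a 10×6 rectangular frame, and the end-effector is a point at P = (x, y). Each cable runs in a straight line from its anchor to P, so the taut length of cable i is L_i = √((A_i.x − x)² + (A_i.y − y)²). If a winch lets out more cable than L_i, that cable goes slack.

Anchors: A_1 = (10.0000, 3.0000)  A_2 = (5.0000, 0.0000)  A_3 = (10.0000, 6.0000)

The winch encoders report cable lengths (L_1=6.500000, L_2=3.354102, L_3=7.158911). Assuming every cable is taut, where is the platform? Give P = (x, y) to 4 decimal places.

each cable: (A_i−P)·(A_i−P) = L_i²; let q_i = ‖A_i‖²−L_i²
q_1 = 100.0000+9.0000−42.2500 = 66.7500
row 1: 10.0000x + 6.0000y = 53.0000  (q_2=13.7500)
row 2: 0.0000x − 6.0000y = -18.0000  (q_3=84.7500)
Cramer on rows 1–2 → x = 3.5000, y = 3.0000

(3.5000, 3.0000)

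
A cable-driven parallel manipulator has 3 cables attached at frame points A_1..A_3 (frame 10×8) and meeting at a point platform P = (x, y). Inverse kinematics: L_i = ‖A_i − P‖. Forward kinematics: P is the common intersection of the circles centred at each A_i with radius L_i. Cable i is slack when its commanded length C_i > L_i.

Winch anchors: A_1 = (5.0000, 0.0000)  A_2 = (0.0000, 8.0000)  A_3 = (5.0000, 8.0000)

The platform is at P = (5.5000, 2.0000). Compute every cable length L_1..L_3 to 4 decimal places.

(2.0616, 8.1394, 6.0208)

L_1 = √((5.0000−5.5000)² + (0.0000−2.0000)²) = 2.0616
L_2 = √((0.0000−5.5000)² + (8.0000−2.0000)²) = 8.1394
L_3 = √((5.0000−5.5000)² + (8.0000−2.0000)²) = 6.0208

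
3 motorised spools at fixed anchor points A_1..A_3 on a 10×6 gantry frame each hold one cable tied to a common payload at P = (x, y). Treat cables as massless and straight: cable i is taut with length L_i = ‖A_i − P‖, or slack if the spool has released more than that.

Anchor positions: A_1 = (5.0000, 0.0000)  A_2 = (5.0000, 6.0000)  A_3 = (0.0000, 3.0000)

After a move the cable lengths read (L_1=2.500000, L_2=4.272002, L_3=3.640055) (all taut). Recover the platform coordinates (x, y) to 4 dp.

(3.5000, 2.0000)

expand ‖A_i−P‖²=L_i² and subtract eq 1 (k_i ≔ ‖A_i‖²−L_i²)
k_1 = 25.0000+0.0000−6.2500 = 18.7500
eq1−eq2 → [0.0000  -12.0000]·P = -24.0000
eq1−eq3 → [10.0000  -6.0000]·P = 23.0000
2×2 solve → P = (3.5000, 2.0000)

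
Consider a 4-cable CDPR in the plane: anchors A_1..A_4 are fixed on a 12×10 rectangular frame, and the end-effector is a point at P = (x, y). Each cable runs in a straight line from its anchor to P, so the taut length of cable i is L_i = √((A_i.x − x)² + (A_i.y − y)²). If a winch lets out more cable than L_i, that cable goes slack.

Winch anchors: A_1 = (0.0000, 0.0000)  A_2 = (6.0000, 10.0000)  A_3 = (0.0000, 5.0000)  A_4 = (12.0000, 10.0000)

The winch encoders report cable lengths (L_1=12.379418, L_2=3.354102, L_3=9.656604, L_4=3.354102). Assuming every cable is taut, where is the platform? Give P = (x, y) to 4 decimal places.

each cable: (A_i−P)·(A_i−P) = L_i²; let c_i = ‖A_i‖²−L_i²
c_1 = 0.0000+0.0000−153.2500 = -153.2500
row 1: -12.0000x − 20.0000y = -278.0000  (c_2=124.7500)
row 2: 0.0000x − 10.0000y = -85.0000  (c_3=-68.2500)
row 3: -24.0000x − 20.0000y = -386.0000  (c_4=232.7500)
Cramer on rows 1–2 → x = 9.0000, y = 8.5000
check cable 4: ‖A_4−P‖² = 11.2500 ≈ L_4² = 11.2500 ✓

(9.0000, 8.5000)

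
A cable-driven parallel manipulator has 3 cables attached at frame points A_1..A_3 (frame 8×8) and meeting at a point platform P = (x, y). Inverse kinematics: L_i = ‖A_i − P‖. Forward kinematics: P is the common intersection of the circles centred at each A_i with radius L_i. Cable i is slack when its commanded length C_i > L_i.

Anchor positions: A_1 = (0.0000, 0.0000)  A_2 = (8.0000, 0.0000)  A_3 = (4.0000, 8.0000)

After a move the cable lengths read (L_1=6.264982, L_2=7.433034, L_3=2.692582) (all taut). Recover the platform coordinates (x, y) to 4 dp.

(3.0000, 5.5000)

expand ‖A_i−P‖²=L_i² and subtract eq 1 (k_i ≔ ‖A_i‖²−L_i²)
k_1 = 0.0000+0.0000−39.2500 = -39.2500
eq1−eq2 → [-16.0000  0.0000]·P = -48.0000
eq1−eq3 → [-8.0000  -16.0000]·P = -112.0000
2×2 solve → P = (3.0000, 5.5000)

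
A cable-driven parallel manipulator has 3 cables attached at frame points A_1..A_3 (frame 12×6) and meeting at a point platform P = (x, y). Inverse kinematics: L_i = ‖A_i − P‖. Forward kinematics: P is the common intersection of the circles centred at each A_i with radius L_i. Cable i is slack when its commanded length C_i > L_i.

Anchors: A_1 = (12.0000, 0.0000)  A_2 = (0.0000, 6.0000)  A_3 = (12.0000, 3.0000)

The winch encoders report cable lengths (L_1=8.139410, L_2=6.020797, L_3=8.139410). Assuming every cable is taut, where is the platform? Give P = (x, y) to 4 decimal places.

(4.0000, 1.5000)

expand ‖A_i−P‖²=L_i² and subtract eq 1 (c_i ≔ ‖A_i‖²−L_i²)
c_1 = 144.0000+0.0000−66.2500 = 77.7500
eq1−eq2 → [24.0000  -12.0000]·P = 78.0000
eq1−eq3 → [0.0000  -6.0000]·P = -9.0000
2×2 solve → P = (4.0000, 1.5000)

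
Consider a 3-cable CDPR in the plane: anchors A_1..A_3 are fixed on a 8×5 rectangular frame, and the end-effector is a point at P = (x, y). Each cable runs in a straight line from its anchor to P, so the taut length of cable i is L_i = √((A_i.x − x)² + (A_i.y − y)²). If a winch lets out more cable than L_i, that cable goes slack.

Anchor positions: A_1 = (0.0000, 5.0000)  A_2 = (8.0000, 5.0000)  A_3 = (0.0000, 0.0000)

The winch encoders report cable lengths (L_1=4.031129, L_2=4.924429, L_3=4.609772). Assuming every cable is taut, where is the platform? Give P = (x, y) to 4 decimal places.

(3.5000, 3.0000)

circle eqns → linear via eq_j − eq_1; set k_j = A_j·A_j − L_j²
k_1 = 0.0000+25.0000−16.2500 = 8.7500
-16.0000·x + 0.0000·y = k_1−k_2 = -56.0000
0.0000·x + 10.0000·y = k_1−k_3 = 30.0000
solve first two rows → x=3.5000, y=3.0000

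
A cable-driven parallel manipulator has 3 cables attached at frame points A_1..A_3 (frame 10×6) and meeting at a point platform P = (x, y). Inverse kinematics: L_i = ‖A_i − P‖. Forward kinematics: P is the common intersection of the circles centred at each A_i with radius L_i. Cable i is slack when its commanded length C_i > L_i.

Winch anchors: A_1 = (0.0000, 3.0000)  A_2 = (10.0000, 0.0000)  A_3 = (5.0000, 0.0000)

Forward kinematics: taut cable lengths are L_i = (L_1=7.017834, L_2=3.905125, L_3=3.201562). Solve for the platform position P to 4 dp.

(7.0000, 2.5000)

expand ‖A_i−P‖²=L_i² and subtract eq 1 (c_i ≔ ‖A_i‖²−L_i²)
c_1 = 0.0000+9.0000−49.2500 = -40.2500
eq1−eq2 → [-20.0000  6.0000]·P = -125.0000
eq1−eq3 → [-10.0000  6.0000]·P = -55.0000
2×2 solve → P = (7.0000, 2.5000)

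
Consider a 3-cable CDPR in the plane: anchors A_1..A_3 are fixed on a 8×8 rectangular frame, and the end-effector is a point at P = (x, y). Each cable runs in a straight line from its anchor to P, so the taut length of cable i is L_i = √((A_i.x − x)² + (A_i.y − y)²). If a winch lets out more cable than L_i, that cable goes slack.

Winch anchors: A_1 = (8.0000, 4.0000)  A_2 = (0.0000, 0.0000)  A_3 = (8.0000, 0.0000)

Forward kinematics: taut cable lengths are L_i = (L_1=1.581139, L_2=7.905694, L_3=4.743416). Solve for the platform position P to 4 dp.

(6.5000, 4.5000)

each cable: (A_i−P)·(A_i−P) = L_i²; let c_i = ‖A_i‖²−L_i²
c_1 = 64.0000+16.0000−2.5000 = 77.5000
row 1: 16.0000x + 8.0000y = 140.0000  (c_2=-62.5000)
row 2: 0.0000x + 8.0000y = 36.0000  (c_3=41.5000)
Cramer on rows 1–2 → x = 6.5000, y = 4.5000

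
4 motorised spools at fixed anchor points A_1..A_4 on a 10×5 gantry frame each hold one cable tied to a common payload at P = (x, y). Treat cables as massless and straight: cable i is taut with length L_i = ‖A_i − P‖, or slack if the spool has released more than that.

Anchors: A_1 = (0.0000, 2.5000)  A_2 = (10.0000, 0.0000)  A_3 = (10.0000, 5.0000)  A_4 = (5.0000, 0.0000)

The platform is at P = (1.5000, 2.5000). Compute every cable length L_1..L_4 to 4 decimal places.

(1.5000, 8.8600, 8.8600, 4.3012)

cable 1: Δx=-1.5000, Δy=0.0000; L_1 = √(Δx²+Δy²) = 1.5000
cable 2: Δx=8.5000, Δy=-2.5000; L_2 = √(Δx²+Δy²) = 8.8600
cable 3: Δx=8.5000, Δy=2.5000; L_3 = √(Δx²+Δy²) = 8.8600
cable 4: Δx=3.5000, Δy=-2.5000; L_4 = √(Δx²+Δy²) = 4.3012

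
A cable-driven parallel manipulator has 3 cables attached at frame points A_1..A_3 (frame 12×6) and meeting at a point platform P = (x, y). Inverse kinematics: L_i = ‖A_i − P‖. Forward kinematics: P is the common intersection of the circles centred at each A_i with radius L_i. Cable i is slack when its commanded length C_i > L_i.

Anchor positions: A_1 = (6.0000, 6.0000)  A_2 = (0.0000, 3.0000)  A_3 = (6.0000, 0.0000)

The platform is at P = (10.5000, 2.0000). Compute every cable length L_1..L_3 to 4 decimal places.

L_1: Δ = A_1−P = (-4.5000, 4.0000) → ‖Δ‖ = √36.2500 = 6.0208
L_2: Δ = A_2−P = (-10.5000, 1.0000) → ‖Δ‖ = √111.2500 = 10.5475
L_3: Δ = A_3−P = (-4.5000, -2.0000) → ‖Δ‖ = √24.2500 = 4.9244

(6.0208, 10.5475, 4.9244)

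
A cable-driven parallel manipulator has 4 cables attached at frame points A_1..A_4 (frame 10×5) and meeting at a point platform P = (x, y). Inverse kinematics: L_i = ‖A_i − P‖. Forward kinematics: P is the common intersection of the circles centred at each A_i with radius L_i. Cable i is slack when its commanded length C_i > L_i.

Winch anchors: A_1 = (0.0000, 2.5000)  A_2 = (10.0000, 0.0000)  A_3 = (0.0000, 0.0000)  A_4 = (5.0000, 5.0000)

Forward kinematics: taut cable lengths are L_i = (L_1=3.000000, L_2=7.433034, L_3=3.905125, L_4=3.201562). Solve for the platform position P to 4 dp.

(3.0000, 2.5000)

circle eqns → linear via eq_j − eq_1; set k_j = A_j·A_j − L_j²
k_1 = 0.0000+6.2500−9.0000 = -2.7500
-20.0000·x + 5.0000·y = k_1−k_2 = -47.5000
0.0000·x + 5.0000·y = k_1−k_3 = 12.5000
-10.0000·x − 5.0000·y = k_1−k_4 = -42.5000
solve first two rows → x=3.0000, y=2.5000
check cable 4: ‖A_4−P‖² = 10.2500 ≈ L_4² = 10.2500 ✓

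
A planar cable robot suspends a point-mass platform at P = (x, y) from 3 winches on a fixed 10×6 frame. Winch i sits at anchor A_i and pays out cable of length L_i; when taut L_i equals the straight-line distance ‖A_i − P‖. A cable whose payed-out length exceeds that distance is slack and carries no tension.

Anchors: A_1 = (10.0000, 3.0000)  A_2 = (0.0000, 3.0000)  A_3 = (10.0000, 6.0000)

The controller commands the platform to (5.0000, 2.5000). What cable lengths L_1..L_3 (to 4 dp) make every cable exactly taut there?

(5.0249, 5.0249, 6.1033)

L_1 = √((10.0000−5.0000)² + (3.0000−2.5000)²) = 5.0249
L_2 = √((0.0000−5.0000)² + (3.0000−2.5000)²) = 5.0249
L_3 = √((10.0000−5.0000)² + (6.0000−2.5000)²) = 6.1033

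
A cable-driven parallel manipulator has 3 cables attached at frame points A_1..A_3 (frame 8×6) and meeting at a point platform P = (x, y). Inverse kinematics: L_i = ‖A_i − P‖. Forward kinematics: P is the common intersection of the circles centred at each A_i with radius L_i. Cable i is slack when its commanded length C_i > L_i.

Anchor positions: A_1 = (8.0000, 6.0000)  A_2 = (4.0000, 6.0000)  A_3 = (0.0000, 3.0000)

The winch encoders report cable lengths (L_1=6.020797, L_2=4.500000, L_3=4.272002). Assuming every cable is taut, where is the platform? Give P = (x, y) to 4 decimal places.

circle eqns → linear via eq_j − eq_1; set c_j = A_j·A_j − L_j²
c_1 = 64.0000+36.0000−36.2500 = 63.7500
8.0000·x + 0.0000·y = c_1−c_2 = 32.0000
16.0000·x + 6.0000·y = c_1−c_3 = 73.0000
solve first two rows → x=4.0000, y=1.5000

(4.0000, 1.5000)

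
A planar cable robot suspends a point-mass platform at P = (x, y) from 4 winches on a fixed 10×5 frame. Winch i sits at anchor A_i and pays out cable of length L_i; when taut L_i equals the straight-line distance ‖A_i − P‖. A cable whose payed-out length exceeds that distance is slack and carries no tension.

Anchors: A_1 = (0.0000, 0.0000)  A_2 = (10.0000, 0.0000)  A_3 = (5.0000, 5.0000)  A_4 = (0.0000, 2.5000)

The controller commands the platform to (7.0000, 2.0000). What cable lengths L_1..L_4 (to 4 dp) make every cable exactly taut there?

(7.2801, 3.6056, 3.6056, 7.0178)

cable 1: Δx=-7.0000, Δy=-2.0000; L_1 = √(Δx²+Δy²) = 7.2801
cable 2: Δx=3.0000, Δy=-2.0000; L_2 = √(Δx²+Δy²) = 3.6056
cable 3: Δx=-2.0000, Δy=3.0000; L_3 = √(Δx²+Δy²) = 3.6056
cable 4: Δx=-7.0000, Δy=0.5000; L_4 = √(Δx²+Δy²) = 7.0178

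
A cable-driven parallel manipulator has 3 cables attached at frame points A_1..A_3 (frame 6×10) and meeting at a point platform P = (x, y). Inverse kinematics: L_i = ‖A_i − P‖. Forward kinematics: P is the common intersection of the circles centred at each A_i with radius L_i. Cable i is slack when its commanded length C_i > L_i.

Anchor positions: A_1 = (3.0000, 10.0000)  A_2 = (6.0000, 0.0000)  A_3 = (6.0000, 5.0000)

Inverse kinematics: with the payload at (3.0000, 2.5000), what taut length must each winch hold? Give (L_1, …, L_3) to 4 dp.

cable 1: Δx=0.0000, Δy=7.5000; L_1 = √(Δx²+Δy²) = 7.5000
cable 2: Δx=3.0000, Δy=-2.5000; L_2 = √(Δx²+Δy²) = 3.9051
cable 3: Δx=3.0000, Δy=2.5000; L_3 = √(Δx²+Δy²) = 3.9051

(7.5000, 3.9051, 3.9051)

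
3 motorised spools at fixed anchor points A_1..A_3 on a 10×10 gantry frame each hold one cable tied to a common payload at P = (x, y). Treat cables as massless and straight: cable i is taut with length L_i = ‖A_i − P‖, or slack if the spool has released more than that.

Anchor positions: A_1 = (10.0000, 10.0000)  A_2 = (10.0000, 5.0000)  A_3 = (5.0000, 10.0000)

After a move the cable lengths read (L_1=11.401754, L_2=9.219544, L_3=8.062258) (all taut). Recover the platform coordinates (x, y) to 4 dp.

expand ‖A_i−P‖²=L_i² and subtract eq 1 (c_i ≔ ‖A_i‖²−L_i²)
c_1 = 100.0000+100.0000−130.0000 = 70.0000
eq1−eq2 → [0.0000  10.0000]·P = 30.0000
eq1−eq3 → [10.0000  0.0000]·P = 10.0000
2×2 solve → P = (1.0000, 3.0000)

(1.0000, 3.0000)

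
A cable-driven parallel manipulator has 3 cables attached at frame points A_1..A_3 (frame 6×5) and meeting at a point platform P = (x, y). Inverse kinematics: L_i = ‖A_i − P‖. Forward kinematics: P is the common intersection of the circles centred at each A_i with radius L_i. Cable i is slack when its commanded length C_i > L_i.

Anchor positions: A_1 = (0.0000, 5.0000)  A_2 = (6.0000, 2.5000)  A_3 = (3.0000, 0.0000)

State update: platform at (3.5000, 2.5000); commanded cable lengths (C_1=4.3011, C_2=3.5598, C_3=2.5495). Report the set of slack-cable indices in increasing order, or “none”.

cable 1: √((-3.5000)²+(2.5000)²)=4.3012, C_1=4.3011: taut
cable 2: √((2.5000)²+(0.0000)²)=2.5000, C_2=3.5598: slack
cable 3: √((-0.5000)²+(-2.5000)²)=2.5495, C_3=2.5495: taut

2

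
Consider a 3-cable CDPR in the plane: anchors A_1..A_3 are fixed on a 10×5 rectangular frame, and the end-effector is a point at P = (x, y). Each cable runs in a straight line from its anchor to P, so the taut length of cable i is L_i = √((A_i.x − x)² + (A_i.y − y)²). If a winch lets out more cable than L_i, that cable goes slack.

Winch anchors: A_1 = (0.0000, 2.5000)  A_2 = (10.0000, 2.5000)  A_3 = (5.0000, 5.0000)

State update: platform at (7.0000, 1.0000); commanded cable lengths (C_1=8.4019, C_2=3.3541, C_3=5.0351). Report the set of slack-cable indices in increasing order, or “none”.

cable 1: L_1 = ‖A_1−P‖ = 7.1589;  C_1 = 8.4019 → slack
cable 2: L_2 = ‖A_2−P‖ = 3.3541;  C_2 = 3.3541 → taut
cable 3: L_3 = ‖A_3−P‖ = 4.4721;  C_3 = 5.0351 → slack

1, 3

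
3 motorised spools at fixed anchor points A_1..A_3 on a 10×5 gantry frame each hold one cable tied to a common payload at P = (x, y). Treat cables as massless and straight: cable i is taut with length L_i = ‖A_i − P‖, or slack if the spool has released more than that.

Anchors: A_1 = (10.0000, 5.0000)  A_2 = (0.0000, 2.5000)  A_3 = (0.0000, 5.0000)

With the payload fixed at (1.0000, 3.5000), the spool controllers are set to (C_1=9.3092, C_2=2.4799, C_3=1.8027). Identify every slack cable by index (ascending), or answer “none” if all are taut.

cable 1: L_1 = ‖A_1−P‖ = 9.1241;  C_1 = 9.3092 → slack
cable 2: L_2 = ‖A_2−P‖ = 1.4142;  C_2 = 2.4799 → slack
cable 3: L_3 = ‖A_3−P‖ = 1.8028;  C_3 = 1.8027 → taut

1, 2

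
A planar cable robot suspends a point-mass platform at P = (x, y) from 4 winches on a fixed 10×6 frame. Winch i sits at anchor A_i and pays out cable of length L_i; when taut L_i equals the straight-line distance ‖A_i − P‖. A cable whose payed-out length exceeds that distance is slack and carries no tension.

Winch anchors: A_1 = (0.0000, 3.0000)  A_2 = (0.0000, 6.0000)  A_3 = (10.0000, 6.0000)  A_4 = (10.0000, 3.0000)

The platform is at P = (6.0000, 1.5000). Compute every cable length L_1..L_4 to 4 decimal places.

L_1: Δ = A_1−P = (-6.0000, 1.5000) → ‖Δ‖ = √38.2500 = 6.1847
L_2: Δ = A_2−P = (-6.0000, 4.5000) → ‖Δ‖ = √56.2500 = 7.5000
L_3: Δ = A_3−P = (4.0000, 4.5000) → ‖Δ‖ = √36.2500 = 6.0208
L_4: Δ = A_4−P = (4.0000, 1.5000) → ‖Δ‖ = √18.2500 = 4.2720

(6.1847, 7.5000, 6.0208, 4.2720)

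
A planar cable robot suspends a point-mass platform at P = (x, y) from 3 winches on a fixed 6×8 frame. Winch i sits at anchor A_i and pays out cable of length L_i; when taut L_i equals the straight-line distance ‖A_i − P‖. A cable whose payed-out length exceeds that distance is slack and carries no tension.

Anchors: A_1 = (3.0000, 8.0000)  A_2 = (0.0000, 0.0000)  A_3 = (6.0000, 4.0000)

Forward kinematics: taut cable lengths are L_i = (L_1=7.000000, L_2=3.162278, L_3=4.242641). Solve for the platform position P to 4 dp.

(3.0000, 1.0000)

circle eqns → linear via eq_j − eq_1; set q_j = A_j·A_j − L_j²
q_1 = 9.0000+64.0000−49.0000 = 24.0000
6.0000·x + 16.0000·y = q_1−q_2 = 34.0000
-6.0000·x + 8.0000·y = q_1−q_3 = -10.0000
solve first two rows → x=3.0000, y=1.0000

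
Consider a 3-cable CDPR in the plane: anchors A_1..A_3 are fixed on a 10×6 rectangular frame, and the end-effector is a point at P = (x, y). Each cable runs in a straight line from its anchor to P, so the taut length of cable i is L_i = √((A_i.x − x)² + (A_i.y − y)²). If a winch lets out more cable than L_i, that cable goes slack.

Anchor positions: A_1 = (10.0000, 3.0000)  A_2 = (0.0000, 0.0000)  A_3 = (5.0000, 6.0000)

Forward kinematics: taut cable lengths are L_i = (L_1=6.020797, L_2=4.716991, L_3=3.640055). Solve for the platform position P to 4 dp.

circle eqns → linear via eq_j − eq_1; set k_j = A_j·A_j − L_j²
k_1 = 100.0000+9.0000−36.2500 = 72.7500
20.0000·x + 6.0000·y = k_1−k_2 = 95.0000
10.0000·x − 6.0000·y = k_1−k_3 = 25.0000
solve first two rows → x=4.0000, y=2.5000

(4.0000, 2.5000)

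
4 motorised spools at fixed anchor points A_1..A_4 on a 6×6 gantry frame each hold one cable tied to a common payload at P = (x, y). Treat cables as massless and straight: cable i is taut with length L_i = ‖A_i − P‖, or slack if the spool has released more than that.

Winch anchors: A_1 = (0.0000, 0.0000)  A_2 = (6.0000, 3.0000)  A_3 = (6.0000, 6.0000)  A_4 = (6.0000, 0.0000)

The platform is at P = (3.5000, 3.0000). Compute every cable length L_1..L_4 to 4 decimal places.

L_1: Δ = A_1−P = (-3.5000, -3.0000) → ‖Δ‖ = √21.2500 = 4.6098
L_2: Δ = A_2−P = (2.5000, 0.0000) → ‖Δ‖ = √6.2500 = 2.5000
L_3: Δ = A_3−P = (2.5000, 3.0000) → ‖Δ‖ = √15.2500 = 3.9051
L_4: Δ = A_4−P = (2.5000, -3.0000) → ‖Δ‖ = √15.2500 = 3.9051

(4.6098, 2.5000, 3.9051, 3.9051)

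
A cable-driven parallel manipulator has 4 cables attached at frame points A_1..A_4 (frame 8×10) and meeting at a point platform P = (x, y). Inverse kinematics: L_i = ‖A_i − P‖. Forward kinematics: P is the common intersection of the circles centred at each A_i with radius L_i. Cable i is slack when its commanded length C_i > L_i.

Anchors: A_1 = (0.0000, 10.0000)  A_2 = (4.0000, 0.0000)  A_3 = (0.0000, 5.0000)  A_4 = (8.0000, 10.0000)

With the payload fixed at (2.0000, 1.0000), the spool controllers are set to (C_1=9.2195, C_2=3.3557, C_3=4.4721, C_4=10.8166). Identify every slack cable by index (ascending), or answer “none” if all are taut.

i=1: geometric 9.2195 vs commanded 9.2195 ⇒ taut
i=2: geometric 2.2361 vs commanded 3.3557 ⇒ slack
i=3: geometric 4.4721 vs commanded 4.4721 ⇒ taut
i=4: geometric 10.8167 vs commanded 10.8166 ⇒ taut

2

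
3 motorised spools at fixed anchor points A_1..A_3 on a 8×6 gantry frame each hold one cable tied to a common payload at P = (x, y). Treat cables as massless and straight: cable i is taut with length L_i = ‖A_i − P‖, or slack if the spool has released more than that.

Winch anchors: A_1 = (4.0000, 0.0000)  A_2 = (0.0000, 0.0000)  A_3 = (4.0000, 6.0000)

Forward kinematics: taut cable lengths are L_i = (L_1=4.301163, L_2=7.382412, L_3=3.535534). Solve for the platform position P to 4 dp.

expand ‖A_i−P‖²=L_i² and subtract eq 1 (k_i ≔ ‖A_i‖²−L_i²)
k_1 = 16.0000+0.0000−18.5000 = -2.5000
eq1−eq2 → [8.0000  0.0000]·P = 52.0000
eq1−eq3 → [0.0000  -12.0000]·P = -42.0000
2×2 solve → P = (6.5000, 3.5000)

(6.5000, 3.5000)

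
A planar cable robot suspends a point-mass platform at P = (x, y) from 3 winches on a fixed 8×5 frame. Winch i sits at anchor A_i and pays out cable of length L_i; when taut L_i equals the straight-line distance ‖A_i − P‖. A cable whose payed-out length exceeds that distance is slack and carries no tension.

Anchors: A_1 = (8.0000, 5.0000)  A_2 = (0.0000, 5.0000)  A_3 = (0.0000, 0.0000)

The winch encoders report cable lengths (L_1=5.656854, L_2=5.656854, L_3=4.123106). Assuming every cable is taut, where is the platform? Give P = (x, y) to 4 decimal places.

circle eqns → linear via eq_j − eq_1; set q_j = A_j·A_j − L_j²
q_1 = 64.0000+25.0000−32.0000 = 57.0000
16.0000·x + 0.0000·y = q_1−q_2 = 64.0000
16.0000·x + 10.0000·y = q_1−q_3 = 74.0000
solve first two rows → x=4.0000, y=1.0000

(4.0000, 1.0000)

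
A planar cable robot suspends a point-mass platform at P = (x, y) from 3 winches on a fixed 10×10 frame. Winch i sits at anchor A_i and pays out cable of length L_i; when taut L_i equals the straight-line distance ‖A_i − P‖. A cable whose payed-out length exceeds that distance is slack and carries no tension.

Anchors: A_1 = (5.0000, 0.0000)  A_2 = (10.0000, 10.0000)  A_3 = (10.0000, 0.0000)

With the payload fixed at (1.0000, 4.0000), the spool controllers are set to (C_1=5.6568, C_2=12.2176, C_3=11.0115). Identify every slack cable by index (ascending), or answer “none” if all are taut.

cable 1: L_1 = ‖A_1−P‖ = 5.6569;  C_1 = 5.6568 → taut
cable 2: L_2 = ‖A_2−P‖ = 10.8167;  C_2 = 12.2176 → slack
cable 3: L_3 = ‖A_3−P‖ = 9.8489;  C_3 = 11.0115 → slack

2, 3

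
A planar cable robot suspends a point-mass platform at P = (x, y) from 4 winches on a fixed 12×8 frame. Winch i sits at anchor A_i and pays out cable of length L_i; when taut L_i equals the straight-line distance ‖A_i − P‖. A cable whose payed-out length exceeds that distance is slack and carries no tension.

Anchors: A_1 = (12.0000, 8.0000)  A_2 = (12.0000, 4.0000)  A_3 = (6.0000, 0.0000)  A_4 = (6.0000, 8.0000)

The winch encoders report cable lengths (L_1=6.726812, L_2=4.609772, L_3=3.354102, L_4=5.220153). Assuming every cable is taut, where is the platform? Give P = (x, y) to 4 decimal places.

(7.5000, 3.0000)

each cable: (A_i−P)·(A_i−P) = L_i²; let q_i = ‖A_i‖²−L_i²
q_1 = 144.0000+64.0000−45.2500 = 162.7500
row 1: 0.0000x + 8.0000y = 24.0000  (q_2=138.7500)
row 2: 12.0000x + 16.0000y = 138.0000  (q_3=24.7500)
row 3: 12.0000x + 0.0000y = 90.0000  (q_4=72.7500)
Cramer on rows 1–2 → x = 7.5000, y = 3.0000
check cable 4: ‖A_4−P‖² = 27.2500 ≈ L_4² = 27.2500 ✓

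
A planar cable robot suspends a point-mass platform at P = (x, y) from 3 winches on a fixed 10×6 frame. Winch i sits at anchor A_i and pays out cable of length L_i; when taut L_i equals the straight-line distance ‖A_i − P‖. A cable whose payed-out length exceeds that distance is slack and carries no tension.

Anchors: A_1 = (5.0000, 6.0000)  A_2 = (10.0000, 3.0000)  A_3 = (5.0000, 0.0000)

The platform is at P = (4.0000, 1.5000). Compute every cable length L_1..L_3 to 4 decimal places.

(4.6098, 6.1847, 1.8028)

L_1: Δ = A_1−P = (1.0000, 4.5000) → ‖Δ‖ = √21.2500 = 4.6098
L_2: Δ = A_2−P = (6.0000, 1.5000) → ‖Δ‖ = √38.2500 = 6.1847
L_3: Δ = A_3−P = (1.0000, -1.5000) → ‖Δ‖ = √3.2500 = 1.8028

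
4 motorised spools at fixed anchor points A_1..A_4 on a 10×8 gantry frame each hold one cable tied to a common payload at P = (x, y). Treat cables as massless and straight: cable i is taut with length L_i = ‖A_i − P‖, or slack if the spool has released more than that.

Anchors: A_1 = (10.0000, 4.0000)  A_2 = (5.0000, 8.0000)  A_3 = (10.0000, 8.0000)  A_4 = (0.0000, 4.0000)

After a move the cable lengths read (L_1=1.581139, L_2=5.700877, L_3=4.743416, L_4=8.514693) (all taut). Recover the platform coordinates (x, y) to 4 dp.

(8.5000, 3.5000)

circle eqns → linear via eq_j − eq_1; set c_j = A_j·A_j − L_j²
c_1 = 100.0000+16.0000−2.5000 = 113.5000
10.0000·x − 8.0000·y = c_1−c_2 = 57.0000
0.0000·x − 8.0000·y = c_1−c_3 = -28.0000
20.0000·x + 0.0000·y = c_1−c_4 = 170.0000
solve first two rows → x=8.5000, y=3.5000
check cable 4: ‖A_4−P‖² = 72.5000 ≈ L_4² = 72.5000 ✓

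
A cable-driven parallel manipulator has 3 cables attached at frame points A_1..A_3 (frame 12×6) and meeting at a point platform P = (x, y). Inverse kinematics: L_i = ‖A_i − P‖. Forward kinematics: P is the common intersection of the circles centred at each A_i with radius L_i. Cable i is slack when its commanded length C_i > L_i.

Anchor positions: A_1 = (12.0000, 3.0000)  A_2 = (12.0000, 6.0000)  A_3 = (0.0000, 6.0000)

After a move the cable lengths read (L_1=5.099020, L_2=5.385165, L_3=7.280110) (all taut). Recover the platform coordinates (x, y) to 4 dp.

each cable: (A_i−P)·(A_i−P) = L_i²; let q_i = ‖A_i‖²−L_i²
q_1 = 144.0000+9.0000−26.0000 = 127.0000
row 1: 0.0000x − 6.0000y = -24.0000  (q_2=151.0000)
row 2: 24.0000x − 6.0000y = 144.0000  (q_3=-17.0000)
Cramer on rows 1–2 → x = 7.0000, y = 4.0000

(7.0000, 4.0000)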